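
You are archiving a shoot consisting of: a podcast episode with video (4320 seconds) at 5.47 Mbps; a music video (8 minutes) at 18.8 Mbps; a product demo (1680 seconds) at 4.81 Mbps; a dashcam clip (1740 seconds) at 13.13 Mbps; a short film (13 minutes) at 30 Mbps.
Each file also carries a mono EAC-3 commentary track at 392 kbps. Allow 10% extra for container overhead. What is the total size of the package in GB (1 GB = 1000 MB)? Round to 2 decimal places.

Audio: 392 kbps = 0.392 Mbps.
podcast episode with video: 5.862 Mbps × 4320 s × 1.10 = 27856.2 Mb
music video: 19.192 Mbps × 480 s × 1.10 = 10133.4 Mb
product demo: 5.202 Mbps × 1680 s × 1.10 = 9613.3 Mb
dashcam clip: 13.522 Mbps × 1740 s × 1.10 = 25881.1 Mb
short film: 30.392 Mbps × 780 s × 1.10 = 26076.3 Mb
Total: 99560.3 Mb = 12445.0 MB.
= 12.45 GB.

12.45 GB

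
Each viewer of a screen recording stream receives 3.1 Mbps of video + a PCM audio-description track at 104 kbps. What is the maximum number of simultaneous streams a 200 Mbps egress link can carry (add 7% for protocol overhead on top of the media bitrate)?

58

Audio: 104 kbps = 0.104 Mbps.
Per-viewer media rate: 3.204 Mbps.
On the wire with 7% overhead: 3.428 Mbps.
200 Mbps = 200.0 Mbps; 200.0 / 3.428 = 58.34 → 58 viewers.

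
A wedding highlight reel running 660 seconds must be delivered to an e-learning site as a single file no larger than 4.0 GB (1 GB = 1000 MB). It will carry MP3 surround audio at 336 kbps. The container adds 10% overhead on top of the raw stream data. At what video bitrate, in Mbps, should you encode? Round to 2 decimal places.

43.74 Mbps

Budget: 4.0 GB = 32000.0 Mb.
Stream payload after overhead: 32000.0 / 1.10 = 29090.9 Mb.
Total bitrate budget: 29090.9 Mb / 660 s = 44.077 Mbps.
Audio: 336 kbps = 0.336 Mbps.
Video: 44.077 − 0.336 = 43.741 Mbps.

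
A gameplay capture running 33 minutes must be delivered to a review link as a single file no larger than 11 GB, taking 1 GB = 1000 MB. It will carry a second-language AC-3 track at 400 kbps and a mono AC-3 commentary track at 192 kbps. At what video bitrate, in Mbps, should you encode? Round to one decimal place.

43.9 Mbps

Budget: 11 GB = 88000.0 Mb.
33 min = 1980 s
Total bitrate budget: 88000.0 Mb / 1980 s = 44.444 Mbps.
Audio total: 400 + 192 = 592 kbps = 0.592 Mbps.
Video: 44.444 − 0.592 = 43.852 Mbps.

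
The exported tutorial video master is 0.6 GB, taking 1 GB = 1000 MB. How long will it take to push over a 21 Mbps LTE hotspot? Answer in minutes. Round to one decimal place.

File: 0.6 GB = 4800.0 Mb.
At 21 Mbps: 4800.0 / 21 = 228.6 s ≈ 3.81 minutes.

3.8 minutes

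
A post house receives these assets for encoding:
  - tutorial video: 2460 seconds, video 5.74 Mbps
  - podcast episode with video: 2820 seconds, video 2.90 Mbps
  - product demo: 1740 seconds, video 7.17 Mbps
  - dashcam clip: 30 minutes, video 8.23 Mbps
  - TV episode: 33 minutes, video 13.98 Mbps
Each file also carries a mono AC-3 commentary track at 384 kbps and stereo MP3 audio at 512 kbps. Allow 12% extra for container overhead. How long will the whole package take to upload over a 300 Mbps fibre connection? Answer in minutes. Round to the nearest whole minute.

Audio total: 384 + 512 = 896 kbps = 0.896 Mbps.
tutorial video: 6.636 Mbps × 2460 s × 1.12 = 18283.5 Mb
podcast episode with video: 3.796 Mbps × 2820 s × 1.12 = 11989.3 Mb
product demo: 8.066 Mbps × 1740 s × 1.12 = 15719.0 Mb
dashcam clip: 9.126 Mbps × 1800 s × 1.12 = 18398.0 Mb
TV episode: 14.876 Mbps × 1980 s × 1.12 = 32989.0 Mb
Total: 97378.8 Mb = 12172.4 MB.
At 300 Mbps: 97378.8 / 300 = 325 s ≈ 5.41 minutes.

5 minutes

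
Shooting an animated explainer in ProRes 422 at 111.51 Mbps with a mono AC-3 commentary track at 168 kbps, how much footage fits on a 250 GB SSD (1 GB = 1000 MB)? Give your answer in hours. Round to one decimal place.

Audio: 168 kbps = 0.168 Mbps.
Total bitrate: 111.51 + 0.168 = 111.678 Mbps.
Capacity: 250 GB = 2,000,000 Mb.
Recording time: 2,000,000 / 111.678 = 17,909 s ≈ 4.97 hours.

5.0 hours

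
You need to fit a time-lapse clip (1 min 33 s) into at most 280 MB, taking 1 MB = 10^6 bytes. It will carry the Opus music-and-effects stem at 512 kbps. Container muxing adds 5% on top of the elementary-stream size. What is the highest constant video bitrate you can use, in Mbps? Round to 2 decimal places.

Budget: 280 MB = 2240.0 Mb.
Stream payload after overhead: 2240.0 / 1.05 = 2133.3 Mb.
1 min 33 s = 93 s
Total bitrate budget: 2133.3 Mb / 93 s = 22.939 Mbps.
Audio: 512 kbps = 0.512 Mbps.
Video: 22.939 − 0.512 = 22.427 Mbps.

22.43 Mbps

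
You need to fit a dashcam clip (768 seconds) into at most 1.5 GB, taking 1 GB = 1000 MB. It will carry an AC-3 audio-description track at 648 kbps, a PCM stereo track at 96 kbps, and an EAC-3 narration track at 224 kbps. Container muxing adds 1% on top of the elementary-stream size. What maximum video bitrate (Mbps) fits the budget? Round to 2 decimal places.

Budget: 1.5 GB = 12000.0 Mb.
Stream payload after overhead: 12000.0 / 1.01 = 11881.2 Mb.
Total bitrate budget: 11881.2 Mb / 768 s = 15.470 Mbps.
Audio total: 648 + 96 + 224 = 968 kbps = 0.968 Mbps.
Video: 15.470 − 0.968 = 14.502 Mbps.

14.50 Mbps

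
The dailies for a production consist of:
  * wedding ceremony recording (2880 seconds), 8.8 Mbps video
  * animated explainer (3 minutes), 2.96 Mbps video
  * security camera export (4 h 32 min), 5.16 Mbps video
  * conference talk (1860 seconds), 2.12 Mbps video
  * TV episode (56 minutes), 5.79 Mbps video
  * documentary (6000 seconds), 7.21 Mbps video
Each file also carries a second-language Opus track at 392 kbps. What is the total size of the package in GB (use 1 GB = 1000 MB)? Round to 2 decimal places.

Audio: 392 kbps = 0.392 Mbps.
wedding ceremony recording: 9.192 Mbps × 2880 s = 26473.0 Mb
animated explainer: 3.352 Mbps × 180 s = 603.4 Mb
security camera export: 5.552 Mbps × 16320 s = 90608.6 Mb
conference talk: 2.512 Mbps × 1860 s = 4672.3 Mb
TV episode: 6.182 Mbps × 3360 s = 20771.5 Mb
documentary: 7.602 Mbps × 6000 s = 45612.0 Mb
Total: 188740.8 Mb = 23592.6 MB.
= 23.59 GB.

23.59 GB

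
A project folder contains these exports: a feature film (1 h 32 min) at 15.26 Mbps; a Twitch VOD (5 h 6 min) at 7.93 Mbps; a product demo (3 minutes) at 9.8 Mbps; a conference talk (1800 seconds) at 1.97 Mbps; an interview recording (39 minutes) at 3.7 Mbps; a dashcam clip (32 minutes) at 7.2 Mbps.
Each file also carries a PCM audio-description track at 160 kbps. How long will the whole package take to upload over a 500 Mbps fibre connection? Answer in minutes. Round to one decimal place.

Audio: 160 kbps = 0.160 Mbps.
feature film: 15.420 Mbps × 5520 s = 85118.4 Mb
Twitch VOD: 8.090 Mbps × 18360 s = 148532.4 Mb
product demo: 9.960 Mbps × 180 s = 1792.8 Mb
conference talk: 2.130 Mbps × 1800 s = 3834.0 Mb
interview recording: 3.860 Mbps × 2340 s = 9032.4 Mb
dashcam clip: 7.360 Mbps × 1920 s = 14131.2 Mb
Total: 262441.2 Mb = 32805.2 MB.
At 500 Mbps: 262441.2 / 500 = 525 s ≈ 8.75 minutes.

8.7 minutes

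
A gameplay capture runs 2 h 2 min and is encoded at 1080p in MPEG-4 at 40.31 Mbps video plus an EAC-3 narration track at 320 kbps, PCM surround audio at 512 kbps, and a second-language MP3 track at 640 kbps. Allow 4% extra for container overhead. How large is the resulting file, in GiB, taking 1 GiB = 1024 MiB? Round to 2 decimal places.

37.03 GiB

2 h 2 min = 122 min = 7320 s
Audio total: 320 + 512 + 640 = 1472 kbps = 1.472 Mbps.
Total bitrate: 40.31 + 1.472 = 41.782 Mbps.
Stream data: 41.782 Mbps × 7320 s = 305844.2 Mb.
With 4% container overhead: ×1.04.
318,078 Mb = 39,759,751,200 bytes ÷ 1,073,741,824 = 37.03 GiB.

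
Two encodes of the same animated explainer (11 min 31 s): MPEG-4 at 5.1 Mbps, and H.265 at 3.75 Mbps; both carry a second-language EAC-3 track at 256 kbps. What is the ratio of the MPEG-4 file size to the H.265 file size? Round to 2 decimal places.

11 min 31 s = 691 s
Audio: 256 kbps = 0.256 Mbps.
MPEG-4: 5.356 Mbps × 691 s = 3701.0 Mb = 441.193 MiB.
H.265: 4.006 Mbps × 691 s = 2768.1 Mb = 329.989 MiB.
Ratio: 441.193 / 329.989 = 1.337.

1.34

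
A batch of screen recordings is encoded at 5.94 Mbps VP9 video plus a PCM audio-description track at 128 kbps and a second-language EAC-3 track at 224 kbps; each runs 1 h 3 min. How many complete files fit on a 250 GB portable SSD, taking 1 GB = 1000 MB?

1 h 3 min = 63 min = 3780 s
Audio total: 128 + 224 = 352 kbps = 0.352 Mbps.
Total bitrate: 6.292 Mbps.
Per item: 6.292 Mbps × 3780 s = 23,784 Mb = 2,973 MB.
Capacity: 250 GB = 2,000,000 Mb; 84.09 items → 84 complete.

84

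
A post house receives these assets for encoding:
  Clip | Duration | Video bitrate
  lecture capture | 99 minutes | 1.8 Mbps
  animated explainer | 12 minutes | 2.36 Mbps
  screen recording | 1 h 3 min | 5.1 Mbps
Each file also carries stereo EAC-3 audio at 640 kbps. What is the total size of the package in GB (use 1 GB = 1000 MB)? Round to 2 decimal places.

4.79 GB

Audio: 640 kbps = 0.640 Mbps.
lecture capture: 2.440 Mbps × 5940 s = 14493.6 Mb
animated explainer: 3.000 Mbps × 720 s = 2160.0 Mb
screen recording: 5.740 Mbps × 3780 s = 21697.2 Mb
Total: 38350.8 Mb = 4793.9 MB.
= 4.794 GB.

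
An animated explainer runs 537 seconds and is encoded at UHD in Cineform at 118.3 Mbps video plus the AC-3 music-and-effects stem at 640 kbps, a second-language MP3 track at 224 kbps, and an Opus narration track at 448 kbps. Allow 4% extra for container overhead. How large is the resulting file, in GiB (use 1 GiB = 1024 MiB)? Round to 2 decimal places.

Audio total: 640 + 224 + 448 = 1312 kbps = 1.312 Mbps.
Total bitrate: 118.3 + 1.312 = 119.612 Mbps.
Stream data: 119.612 Mbps × 537 s = 64231.6 Mb.
With 4% container overhead: ×1.04.
66,801 Mb = 8,350,113,720 bytes ÷ 1,073,741,824 = 7.777 GiB.

7.78 GiB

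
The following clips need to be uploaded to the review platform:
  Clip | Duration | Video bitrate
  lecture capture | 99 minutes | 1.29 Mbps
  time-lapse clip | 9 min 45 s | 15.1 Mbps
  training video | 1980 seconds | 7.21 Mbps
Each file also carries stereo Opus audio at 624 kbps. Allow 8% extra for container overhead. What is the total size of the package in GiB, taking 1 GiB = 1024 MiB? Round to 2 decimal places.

4.54 GiB

Audio: 624 kbps = 0.624 Mbps.
lecture capture: 1.914 Mbps × 5940 s × 1.08 = 12278.7 Mb
time-lapse clip: 15.724 Mbps × 585 s × 1.08 = 9934.4 Mb
training video: 7.834 Mbps × 1980 s × 1.08 = 16752.2 Mb
Total: 38965.3 Mb = 4870.7 MB.
= 4.536 GiB.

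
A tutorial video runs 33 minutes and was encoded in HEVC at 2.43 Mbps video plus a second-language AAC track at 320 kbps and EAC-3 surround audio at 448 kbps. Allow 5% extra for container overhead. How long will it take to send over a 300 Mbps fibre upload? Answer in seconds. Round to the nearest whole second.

22 seconds

33 min = 1980 s
Audio total: 320 + 448 = 768 kbps = 0.768 Mbps.
Total bitrate: 3.198 Mbps.
File: 3.198 Mbps × 1980 s = 6332.0 Mb.
With 5% container overhead: ×1.05. → 6648.6 Mb.
At 300 Mbps: 6648.6 / 300 = 22.2 s ≈ 22.2 seconds.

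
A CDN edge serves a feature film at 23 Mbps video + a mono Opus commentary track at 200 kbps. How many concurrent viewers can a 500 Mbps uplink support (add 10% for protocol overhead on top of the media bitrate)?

Audio: 200 kbps = 0.200 Mbps.
Per-viewer media rate: 23.200 Mbps.
On the wire with 10% overhead: 25.520 Mbps.
500 Mbps = 500.0 Mbps; 500.0 / 25.520 = 19.59 → 19 viewers.

19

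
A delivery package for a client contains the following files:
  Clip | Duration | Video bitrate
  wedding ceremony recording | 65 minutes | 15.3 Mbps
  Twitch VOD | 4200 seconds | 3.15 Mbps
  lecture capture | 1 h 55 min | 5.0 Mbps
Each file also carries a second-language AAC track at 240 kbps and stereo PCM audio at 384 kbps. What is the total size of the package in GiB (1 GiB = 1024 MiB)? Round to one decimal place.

Audio total: 240 + 384 = 624 kbps = 0.624 Mbps.
wedding ceremony recording: 15.924 Mbps × 3900 s = 62103.6 Mb
Twitch VOD: 3.774 Mbps × 4200 s = 15850.8 Mb
lecture capture: 5.624 Mbps × 6900 s = 38805.6 Mb
Total: 116760.0 Mb = 14595.0 MB.
= 13.59 GiB.

13.6 GiB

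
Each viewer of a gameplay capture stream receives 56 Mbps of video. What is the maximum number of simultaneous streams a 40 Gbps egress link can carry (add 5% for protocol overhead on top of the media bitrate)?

680

On the wire with 5% overhead: 58.800 Mbps.
40 Gbps = 40,000 Mbps; 40,000 / 58.800 = 680.27 → 680 viewers.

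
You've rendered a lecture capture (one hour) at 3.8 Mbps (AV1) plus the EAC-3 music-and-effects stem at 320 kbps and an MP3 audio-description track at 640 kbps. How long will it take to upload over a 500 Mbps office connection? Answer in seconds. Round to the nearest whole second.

34 seconds

1 h = 3600 s
Audio total: 320 + 640 = 960 kbps = 0.960 Mbps.
Total bitrate: 4.760 Mbps.
File: 4.760 Mbps × 3600 s = 17136.0 Mb.
At 500 Mbps: 17136.0 / 500 = 34.3 s ≈ 34.3 seconds.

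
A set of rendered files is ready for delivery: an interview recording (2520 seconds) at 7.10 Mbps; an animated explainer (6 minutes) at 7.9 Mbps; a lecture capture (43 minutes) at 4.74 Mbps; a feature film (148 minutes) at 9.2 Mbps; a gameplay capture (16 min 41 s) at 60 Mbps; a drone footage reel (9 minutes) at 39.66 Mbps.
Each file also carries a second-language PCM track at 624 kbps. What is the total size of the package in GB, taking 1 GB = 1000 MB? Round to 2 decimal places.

Audio: 624 kbps = 0.624 Mbps.
interview recording: 7.724 Mbps × 2520 s = 19464.5 Mb
animated explainer: 8.524 Mbps × 360 s = 3068.6 Mb
lecture capture: 5.364 Mbps × 2580 s = 13839.1 Mb
feature film: 9.824 Mbps × 8880 s = 87237.1 Mb
gameplay capture: 60.624 Mbps × 1001 s = 60684.6 Mb
drone footage reel: 40.284 Mbps × 540 s = 21753.4 Mb
Total: 206047.3 Mb = 25755.9 MB.
= 25.76 GB.

25.76 GB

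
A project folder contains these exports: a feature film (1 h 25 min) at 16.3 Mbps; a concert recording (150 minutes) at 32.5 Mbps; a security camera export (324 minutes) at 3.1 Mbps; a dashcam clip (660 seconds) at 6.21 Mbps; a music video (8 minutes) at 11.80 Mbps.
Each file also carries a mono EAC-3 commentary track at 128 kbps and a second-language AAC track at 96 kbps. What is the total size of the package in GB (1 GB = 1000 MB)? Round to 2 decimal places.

Audio total: 128 + 96 = 224 kbps = 0.224 Mbps.
feature film: 16.524 Mbps × 5100 s = 84272.4 Mb
concert recording: 32.724 Mbps × 9000 s = 294516.0 Mb
security camera export: 3.324 Mbps × 19440 s = 64618.6 Mb
dashcam clip: 6.434 Mbps × 660 s = 4246.4 Mb
music video: 12.024 Mbps × 480 s = 5771.5 Mb
Total: 453424.9 Mb = 56678.1 MB.
= 56.68 GB.

56.68 GB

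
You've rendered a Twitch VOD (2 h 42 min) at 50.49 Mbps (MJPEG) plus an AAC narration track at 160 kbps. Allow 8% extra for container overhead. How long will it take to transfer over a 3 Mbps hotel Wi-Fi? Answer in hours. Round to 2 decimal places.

49.23 hours

2 h 42 min = 162 min = 9720 s
Audio: 160 kbps = 0.160 Mbps.
Total bitrate: 50.650 Mbps.
File: 50.650 Mbps × 9720 s = 492318.0 Mb.
With 8% container overhead: ×1.08. → 531703.4 Mb.
At 3 Mbps: 531703.4 / 3 = 177234.5 s ≈ 49.2 hours.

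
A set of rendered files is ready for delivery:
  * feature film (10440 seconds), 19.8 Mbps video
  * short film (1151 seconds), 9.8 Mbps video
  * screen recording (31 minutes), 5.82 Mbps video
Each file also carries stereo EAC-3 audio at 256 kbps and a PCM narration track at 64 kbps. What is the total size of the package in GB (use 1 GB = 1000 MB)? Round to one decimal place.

29.1 GB

Audio total: 256 + 64 = 320 kbps = 0.320 Mbps.
feature film: 20.120 Mbps × 10440 s = 210052.8 Mb
short film: 10.120 Mbps × 1151 s = 11648.1 Mb
screen recording: 6.140 Mbps × 1860 s = 11420.4 Mb
Total: 233121.3 Mb = 29140.2 MB.
= 29.14 GB.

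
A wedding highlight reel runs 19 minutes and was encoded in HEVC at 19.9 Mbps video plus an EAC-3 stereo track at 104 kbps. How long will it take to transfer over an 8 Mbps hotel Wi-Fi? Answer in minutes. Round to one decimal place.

19 min = 1140 s
Audio: 104 kbps = 0.104 Mbps.
Total bitrate: 20.004 Mbps.
File: 20.004 Mbps × 1140 s = 22804.6 Mb.
At 8 Mbps: 22804.6 / 8 = 2850.6 s ≈ 47.5 minutes.

47.5 minutes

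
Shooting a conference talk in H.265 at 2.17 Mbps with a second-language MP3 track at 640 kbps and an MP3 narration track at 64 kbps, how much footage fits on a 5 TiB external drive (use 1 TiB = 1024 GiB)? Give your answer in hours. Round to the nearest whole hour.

4251 hours

Audio total: 640 + 64 = 704 kbps = 0.704 Mbps.
Total bitrate: 2.17 + 0.704 = 2.874 Mbps.
Capacity: 5 TiB = 43,980,465 Mb.
Recording time: 43,980,465 / 2.874 = 15,302,876 s ≈ 4,251 hours.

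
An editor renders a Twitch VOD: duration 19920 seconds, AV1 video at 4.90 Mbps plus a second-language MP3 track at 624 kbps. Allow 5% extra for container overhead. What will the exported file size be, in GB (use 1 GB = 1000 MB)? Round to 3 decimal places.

Audio: 624 kbps = 0.624 Mbps.
Total bitrate: 4.90 + 0.624 = 5.524 Mbps.
Stream data: 5.524 Mbps × 19920 s = 110038.1 Mb.
With 5% container overhead: ×1.05.
115,540 Mb ÷ 8 = 14,442 MB → 14.44 GB.

14.442 GB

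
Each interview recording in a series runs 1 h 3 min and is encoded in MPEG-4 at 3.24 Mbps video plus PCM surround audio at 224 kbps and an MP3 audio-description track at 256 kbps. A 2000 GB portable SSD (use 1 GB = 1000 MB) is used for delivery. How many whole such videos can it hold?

1137

1 h 3 min = 63 min = 3780 s
Audio total: 224 + 256 = 480 kbps = 0.480 Mbps.
Total bitrate: 3.720 Mbps.
Per item: 3.720 Mbps × 3780 s = 14,062 Mb = 1,758 MB.
Capacity: 2000 GB = 16,000,000 Mb; 1137.85 items → 1137 complete.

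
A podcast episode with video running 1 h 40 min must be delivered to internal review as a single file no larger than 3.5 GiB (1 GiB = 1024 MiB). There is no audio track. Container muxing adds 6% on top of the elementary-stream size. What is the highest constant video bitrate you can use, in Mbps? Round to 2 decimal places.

Budget: 3.5 GiB = 30064.8 Mb.
Stream payload after overhead: 30064.8 / 1.06 = 28363.0 Mb.
1 h 40 min = 100 min = 6000 s
Total bitrate budget: 28363.0 Mb / 6000 s = 4.727 Mbps.

4.73 Mbps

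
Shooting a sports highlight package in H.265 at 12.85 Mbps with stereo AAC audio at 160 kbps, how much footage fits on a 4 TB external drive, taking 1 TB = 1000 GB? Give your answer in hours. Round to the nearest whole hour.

Audio: 160 kbps = 0.160 Mbps.
Total bitrate: 12.85 + 0.160 = 13.010 Mbps.
Capacity: 4 TB = 32,000,000 Mb.
Recording time: 32,000,000 / 13.010 = 2,459,646 s ≈ 683 hours.

683 hours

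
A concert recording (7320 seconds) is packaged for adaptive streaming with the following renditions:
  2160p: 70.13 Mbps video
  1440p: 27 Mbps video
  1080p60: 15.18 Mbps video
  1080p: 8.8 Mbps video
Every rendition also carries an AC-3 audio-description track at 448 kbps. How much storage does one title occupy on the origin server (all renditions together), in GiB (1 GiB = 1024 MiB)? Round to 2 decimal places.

Audio: 448 kbps = 0.448 Mbps.
Sum of rendition bitrates: (70.13+0.448) + (27+0.448) + (15.18+0.448) + (8.8+0.448) = 122.902 Mbps.
× 7320 s = 899,643 Mb = 112,455 MB = 104.7 GiB.

104.73 GiB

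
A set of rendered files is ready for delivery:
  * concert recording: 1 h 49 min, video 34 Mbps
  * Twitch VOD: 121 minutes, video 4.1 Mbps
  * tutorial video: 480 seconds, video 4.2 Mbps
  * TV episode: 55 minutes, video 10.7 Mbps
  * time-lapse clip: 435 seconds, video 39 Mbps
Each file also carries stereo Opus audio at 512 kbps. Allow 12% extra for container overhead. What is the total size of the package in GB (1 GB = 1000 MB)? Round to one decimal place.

44.2 GB

Audio: 512 kbps = 0.512 Mbps.
concert recording: 34.512 Mbps × 6540 s × 1.12 = 252793.5 Mb
Twitch VOD: 4.612 Mbps × 7260 s × 1.12 = 37501.1 Mb
tutorial video: 4.712 Mbps × 480 s × 1.12 = 2533.2 Mb
TV episode: 11.212 Mbps × 3300 s × 1.12 = 41439.6 Mb
time-lapse clip: 39.512 Mbps × 435 s × 1.12 = 19250.2 Mb
Total: 353517.6 Mb = 44189.7 MB.
= 44.19 GB.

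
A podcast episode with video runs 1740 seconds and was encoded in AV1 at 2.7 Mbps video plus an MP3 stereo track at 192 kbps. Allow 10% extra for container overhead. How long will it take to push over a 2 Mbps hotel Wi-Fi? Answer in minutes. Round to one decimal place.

Audio: 192 kbps = 0.192 Mbps.
Total bitrate: 2.892 Mbps.
File: 2.892 Mbps × 1740 s = 5032.1 Mb.
With 10% container overhead: ×1.10. → 5535.3 Mb.
At 2 Mbps: 5535.3 / 2 = 2767.6 s ≈ 46.1 minutes.

46.1 minutes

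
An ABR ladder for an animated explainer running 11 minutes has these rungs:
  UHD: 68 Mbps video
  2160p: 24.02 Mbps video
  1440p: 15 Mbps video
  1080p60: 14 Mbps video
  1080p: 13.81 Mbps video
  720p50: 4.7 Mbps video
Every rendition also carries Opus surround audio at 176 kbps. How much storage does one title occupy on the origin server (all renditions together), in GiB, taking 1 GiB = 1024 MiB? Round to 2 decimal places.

11 min = 660 s
Audio: 176 kbps = 0.176 Mbps.
Sum of rendition bitrates: (68+0.176) + (24.02+0.176) + (15+0.176) + (14+0.176) + (13.81+0.176) + (4.7+0.176) = 140.586 Mbps.
× 660 s = 92,787 Mb = 11,598 MB = 10.80 GiB.

10.80 GiB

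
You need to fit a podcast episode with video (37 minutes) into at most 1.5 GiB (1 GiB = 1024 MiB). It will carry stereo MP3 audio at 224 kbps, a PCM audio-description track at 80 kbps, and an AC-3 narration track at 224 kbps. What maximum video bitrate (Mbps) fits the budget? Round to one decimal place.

Budget: 1.5 GiB = 12884.9 Mb.
37 min = 2220 s
Total bitrate budget: 12884.9 Mb / 2220 s = 5.804 Mbps.
Audio total: 224 + 80 + 224 = 528 kbps = 0.528 Mbps.
Video: 5.804 − 0.528 = 5.276 Mbps.

5.3 Mbps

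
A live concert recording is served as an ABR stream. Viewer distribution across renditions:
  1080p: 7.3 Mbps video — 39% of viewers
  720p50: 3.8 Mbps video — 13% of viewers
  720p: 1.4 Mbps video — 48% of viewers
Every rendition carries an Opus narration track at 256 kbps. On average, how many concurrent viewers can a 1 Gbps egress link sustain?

Audio: 256 kbps = 0.256 Mbps.
Average per-viewer bitrate: 0.39×7.556 + 0.13×4.056 + 0.48×1.656 = 4.269 Mbps.
1 Gbps = 1,000 Mbps; 1,000 / 4.269 = 234.25 → 234.

234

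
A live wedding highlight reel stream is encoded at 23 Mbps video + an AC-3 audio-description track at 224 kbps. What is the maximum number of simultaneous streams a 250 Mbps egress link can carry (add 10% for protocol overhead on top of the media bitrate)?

Audio: 224 kbps = 0.224 Mbps.
Per-viewer media rate: 23.224 Mbps.
On the wire with 10% overhead: 25.546 Mbps.
250 Mbps = 250.0 Mbps; 250.0 / 25.546 = 9.79 → 9 viewers.

9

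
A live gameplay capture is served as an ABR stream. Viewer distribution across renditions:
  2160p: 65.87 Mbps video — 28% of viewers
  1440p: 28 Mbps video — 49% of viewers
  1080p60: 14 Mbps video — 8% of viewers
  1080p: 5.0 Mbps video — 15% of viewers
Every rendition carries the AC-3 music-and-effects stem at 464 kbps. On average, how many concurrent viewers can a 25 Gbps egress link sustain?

Audio: 464 kbps = 0.464 Mbps.
Average per-viewer bitrate: 0.28×66.334 + 0.49×28.464 + 0.08×14.464 + 0.15×5.464 = 34.498 Mbps.
25 Gbps = 25,000 Mbps; 25,000 / 34.498 = 724.69 → 724.

724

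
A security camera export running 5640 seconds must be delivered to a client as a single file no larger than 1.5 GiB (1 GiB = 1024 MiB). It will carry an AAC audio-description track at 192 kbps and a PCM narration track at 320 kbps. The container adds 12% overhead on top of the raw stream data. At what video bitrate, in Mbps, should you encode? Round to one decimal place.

Budget: 1.5 GiB = 12884.9 Mb.
Stream payload after overhead: 12884.9 / 1.12 = 11504.4 Mb.
Total bitrate budget: 11504.4 Mb / 5640 s = 2.040 Mbps.
Audio total: 192 + 320 = 512 kbps = 0.512 Mbps.
Video: 2.040 − 0.512 = 1.528 Mbps.

1.5 Mbps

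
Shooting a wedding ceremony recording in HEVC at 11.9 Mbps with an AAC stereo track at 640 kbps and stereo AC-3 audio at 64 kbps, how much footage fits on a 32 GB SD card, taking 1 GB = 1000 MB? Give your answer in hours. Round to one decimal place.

Audio total: 640 + 64 = 704 kbps = 0.704 Mbps.
Total bitrate: 11.9 + 0.704 = 12.604 Mbps.
Capacity: 32 GB = 256,000 Mb.
Recording time: 256,000 / 12.604 = 20,311 s ≈ 5.64 hours.

5.6 hours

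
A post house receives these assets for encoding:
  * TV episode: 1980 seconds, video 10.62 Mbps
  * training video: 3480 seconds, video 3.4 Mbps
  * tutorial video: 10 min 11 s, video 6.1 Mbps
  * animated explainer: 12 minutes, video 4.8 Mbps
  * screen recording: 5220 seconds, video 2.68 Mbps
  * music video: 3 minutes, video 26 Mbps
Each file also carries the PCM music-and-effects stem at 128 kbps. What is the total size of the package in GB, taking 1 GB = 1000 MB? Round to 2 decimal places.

Audio: 128 kbps = 0.128 Mbps.
TV episode: 10.748 Mbps × 1980 s = 21281.0 Mb
training video: 3.528 Mbps × 3480 s = 12277.4 Mb
tutorial video: 6.228 Mbps × 611 s = 3805.3 Mb
animated explainer: 4.928 Mbps × 720 s = 3548.2 Mb
screen recording: 2.808 Mbps × 5220 s = 14657.8 Mb
music video: 26.128 Mbps × 180 s = 4703.0 Mb
Total: 60272.7 Mb = 7534.1 MB.
= 7.534 GB.

7.53 GB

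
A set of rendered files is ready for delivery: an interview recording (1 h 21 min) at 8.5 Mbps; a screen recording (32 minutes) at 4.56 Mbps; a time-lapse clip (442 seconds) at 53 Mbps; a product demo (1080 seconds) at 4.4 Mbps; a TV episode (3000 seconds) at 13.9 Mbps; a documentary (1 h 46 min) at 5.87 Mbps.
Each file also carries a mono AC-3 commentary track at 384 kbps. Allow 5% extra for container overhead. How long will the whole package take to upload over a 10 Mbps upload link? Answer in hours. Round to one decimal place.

4.8 hours

Audio: 384 kbps = 0.384 Mbps.
interview recording: 8.884 Mbps × 4860 s × 1.05 = 45335.1 Mb
screen recording: 4.944 Mbps × 1920 s × 1.05 = 9967.1 Mb
time-lapse clip: 53.384 Mbps × 442 s × 1.05 = 24775.5 Mb
product demo: 4.784 Mbps × 1080 s × 1.05 = 5425.1 Mb
TV episode: 14.284 Mbps × 3000 s × 1.05 = 44994.6 Mb
documentary: 6.254 Mbps × 6360 s × 1.05 = 41764.2 Mb
Total: 172261.5 Mb = 21532.7 MB.
At 10 Mbps: 172261.5 / 10 = 17226 s ≈ 4.79 hours.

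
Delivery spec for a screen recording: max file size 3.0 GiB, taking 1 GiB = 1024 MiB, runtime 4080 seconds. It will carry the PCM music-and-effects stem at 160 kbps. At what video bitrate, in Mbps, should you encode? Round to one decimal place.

Budget: 3.0 GiB = 25769.8 Mb.
Total bitrate budget: 25769.8 Mb / 4080 s = 6.316 Mbps.
Audio: 160 kbps = 0.160 Mbps.
Video: 6.316 − 0.160 = 6.156 Mbps.

6.2 Mbps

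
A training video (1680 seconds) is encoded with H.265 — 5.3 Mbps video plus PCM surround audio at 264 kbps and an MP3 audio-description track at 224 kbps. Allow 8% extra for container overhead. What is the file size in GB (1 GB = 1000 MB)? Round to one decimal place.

1.3 GB

Audio total: 264 + 224 = 488 kbps = 0.488 Mbps.
Total bitrate: 5.3 + 0.488 = 5.788 Mbps.
Stream data: 5.788 Mbps × 1680 s = 9723.8 Mb.
With 8% container overhead: ×1.08.
10,502 Mb ÷ 8 = 1,313 MB → 1.313 GB.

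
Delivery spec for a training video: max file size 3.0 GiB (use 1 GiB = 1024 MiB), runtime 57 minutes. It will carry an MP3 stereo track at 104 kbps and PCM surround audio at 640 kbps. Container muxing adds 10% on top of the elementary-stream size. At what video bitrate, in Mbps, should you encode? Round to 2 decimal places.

6.11 Mbps

Budget: 3.0 GiB = 25769.8 Mb.
Stream payload after overhead: 25769.8 / 1.10 = 23427.1 Mb.
57 min = 3420 s
Total bitrate budget: 23427.1 Mb / 3420 s = 6.850 Mbps.
Audio total: 104 + 640 = 744 kbps = 0.744 Mbps.
Video: 6.850 − 0.744 = 6.106 Mbps.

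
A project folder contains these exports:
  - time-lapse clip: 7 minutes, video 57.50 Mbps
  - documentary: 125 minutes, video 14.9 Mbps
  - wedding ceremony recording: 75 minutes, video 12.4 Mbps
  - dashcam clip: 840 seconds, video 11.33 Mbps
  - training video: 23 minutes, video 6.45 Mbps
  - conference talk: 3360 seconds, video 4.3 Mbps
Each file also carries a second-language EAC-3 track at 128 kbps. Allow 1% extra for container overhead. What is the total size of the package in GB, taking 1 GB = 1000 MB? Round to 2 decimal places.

28.64 GB

Audio: 128 kbps = 0.128 Mbps.
time-lapse clip: 57.628 Mbps × 420 s × 1.01 = 24445.8 Mb
documentary: 15.028 Mbps × 7500 s × 1.01 = 113837.1 Mb
wedding ceremony recording: 12.528 Mbps × 4500 s × 1.01 = 56939.8 Mb
dashcam clip: 11.458 Mbps × 840 s × 1.01 = 9721.0 Mb
training video: 6.578 Mbps × 1380 s × 1.01 = 9168.4 Mb
conference talk: 4.428 Mbps × 3360 s × 1.01 = 15026.9 Mb
Total: 229138.9 Mb = 28642.4 MB.
= 28.64 GB.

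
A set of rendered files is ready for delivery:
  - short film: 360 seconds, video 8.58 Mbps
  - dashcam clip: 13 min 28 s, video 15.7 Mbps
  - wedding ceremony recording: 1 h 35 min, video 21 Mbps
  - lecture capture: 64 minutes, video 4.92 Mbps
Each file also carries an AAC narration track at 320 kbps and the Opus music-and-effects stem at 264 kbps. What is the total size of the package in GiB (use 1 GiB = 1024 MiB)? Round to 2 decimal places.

Audio total: 320 + 264 = 584 kbps = 0.584 Mbps.
short film: 9.164 Mbps × 360 s = 3299.0 Mb
dashcam clip: 16.284 Mbps × 808 s = 13157.5 Mb
wedding ceremony recording: 21.584 Mbps × 5700 s = 123028.8 Mb
lecture capture: 5.504 Mbps × 3840 s = 21135.4 Mb
Total: 160620.7 Mb = 20077.6 MB.
= 18.70 GiB.

18.70 GiB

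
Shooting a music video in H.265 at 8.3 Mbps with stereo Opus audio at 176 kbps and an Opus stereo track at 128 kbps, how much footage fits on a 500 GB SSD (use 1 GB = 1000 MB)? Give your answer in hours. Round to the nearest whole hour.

Audio total: 176 + 128 = 304 kbps = 0.304 Mbps.
Total bitrate: 8.3 + 0.304 = 8.604 Mbps.
Capacity: 500 GB = 4,000,000 Mb.
Recording time: 4,000,000 / 8.604 = 464,900 s ≈ 129 hours.

129 hours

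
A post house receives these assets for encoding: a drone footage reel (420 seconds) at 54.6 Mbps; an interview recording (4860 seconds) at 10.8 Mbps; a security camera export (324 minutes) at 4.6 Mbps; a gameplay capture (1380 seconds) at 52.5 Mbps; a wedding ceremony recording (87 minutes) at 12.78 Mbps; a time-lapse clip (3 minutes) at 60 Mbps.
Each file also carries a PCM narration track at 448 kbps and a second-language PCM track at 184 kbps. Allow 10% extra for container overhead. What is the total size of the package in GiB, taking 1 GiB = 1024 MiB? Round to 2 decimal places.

42.86 GiB

Audio total: 448 + 184 = 632 kbps = 0.632 Mbps.
drone footage reel: 55.232 Mbps × 420 s × 1.10 = 25517.2 Mb
interview recording: 11.432 Mbps × 4860 s × 1.10 = 61115.5 Mb
security camera export: 5.232 Mbps × 19440 s × 1.10 = 111881.1 Mb
gameplay capture: 53.132 Mbps × 1380 s × 1.10 = 80654.4 Mb
wedding ceremony recording: 13.412 Mbps × 5220 s × 1.10 = 77011.7 Mb
time-lapse clip: 60.632 Mbps × 180 s × 1.10 = 12005.1 Mb
Total: 368185.0 Mb = 46023.1 MB.
= 42.86 GiB.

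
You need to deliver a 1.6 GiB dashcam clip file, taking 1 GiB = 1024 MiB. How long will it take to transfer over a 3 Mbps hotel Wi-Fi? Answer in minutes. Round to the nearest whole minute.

File: 1.6 GiB = 13743.9 Mb.
At 3 Mbps: 13743.9 / 3 = 4581.3 s ≈ 76.4 minutes.

76 minutes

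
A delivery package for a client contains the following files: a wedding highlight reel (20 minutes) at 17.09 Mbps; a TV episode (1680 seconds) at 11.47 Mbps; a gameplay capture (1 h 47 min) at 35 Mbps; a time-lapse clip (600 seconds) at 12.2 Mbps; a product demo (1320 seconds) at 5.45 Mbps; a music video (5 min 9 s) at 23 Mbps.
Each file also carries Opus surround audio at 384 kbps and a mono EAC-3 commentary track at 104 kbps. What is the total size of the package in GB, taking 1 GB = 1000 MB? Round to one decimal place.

Audio total: 384 + 104 = 488 kbps = 0.488 Mbps.
wedding highlight reel: 17.578 Mbps × 1200 s = 21093.6 Mb
TV episode: 11.958 Mbps × 1680 s = 20089.4 Mb
gameplay capture: 35.488 Mbps × 6420 s = 227833.0 Mb
time-lapse clip: 12.688 Mbps × 600 s = 7612.8 Mb
product demo: 5.938 Mbps × 1320 s = 7838.2 Mb
music video: 23.488 Mbps × 309 s = 7257.8 Mb
Total: 291724.8 Mb = 36465.6 MB.
= 36.47 GB.

36.5 GB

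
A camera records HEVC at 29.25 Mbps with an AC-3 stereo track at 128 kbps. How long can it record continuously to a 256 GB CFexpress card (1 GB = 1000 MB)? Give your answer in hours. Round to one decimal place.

19.4 hours

Audio: 128 kbps = 0.128 Mbps.
Total bitrate: 29.25 + 0.128 = 29.378 Mbps.
Capacity: 256 GB = 2,048,000 Mb.
Recording time: 2,048,000 / 29.378 = 69,712 s ≈ 19.4 hours.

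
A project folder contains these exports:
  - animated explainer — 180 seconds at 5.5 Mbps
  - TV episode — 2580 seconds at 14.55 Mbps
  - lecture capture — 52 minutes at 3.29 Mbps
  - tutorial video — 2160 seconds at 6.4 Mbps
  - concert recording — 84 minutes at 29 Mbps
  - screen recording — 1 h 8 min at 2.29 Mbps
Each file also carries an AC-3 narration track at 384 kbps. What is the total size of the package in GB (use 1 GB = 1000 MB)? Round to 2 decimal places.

Audio: 384 kbps = 0.384 Mbps.
animated explainer: 5.884 Mbps × 180 s = 1059.1 Mb
TV episode: 14.934 Mbps × 2580 s = 38529.7 Mb
lecture capture: 3.674 Mbps × 3120 s = 11462.9 Mb
tutorial video: 6.784 Mbps × 2160 s = 14653.4 Mb
concert recording: 29.384 Mbps × 5040 s = 148095.4 Mb
screen recording: 2.674 Mbps × 4080 s = 10909.9 Mb
Total: 224710.4 Mb = 28088.8 MB.
= 28.09 GB.

28.09 GB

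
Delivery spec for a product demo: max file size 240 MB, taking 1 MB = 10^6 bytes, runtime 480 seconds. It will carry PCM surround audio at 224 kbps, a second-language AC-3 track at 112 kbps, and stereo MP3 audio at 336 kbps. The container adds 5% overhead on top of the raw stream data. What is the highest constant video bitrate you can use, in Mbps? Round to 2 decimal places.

Budget: 240 MB = 1920.0 Mb.
Stream payload after overhead: 1920.0 / 1.05 = 1828.6 Mb.
Total bitrate budget: 1828.6 Mb / 480 s = 3.810 Mbps.
Audio total: 224 + 112 + 336 = 672 kbps = 0.672 Mbps.
Video: 3.810 − 0.672 = 3.138 Mbps.

3.14 Mbps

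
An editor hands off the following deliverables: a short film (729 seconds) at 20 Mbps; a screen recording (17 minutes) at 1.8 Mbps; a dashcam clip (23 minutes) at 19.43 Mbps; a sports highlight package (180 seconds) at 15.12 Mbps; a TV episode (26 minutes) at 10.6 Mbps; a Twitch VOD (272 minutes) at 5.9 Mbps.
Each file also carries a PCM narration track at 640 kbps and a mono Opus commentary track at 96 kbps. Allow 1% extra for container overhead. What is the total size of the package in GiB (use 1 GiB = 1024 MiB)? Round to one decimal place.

20.5 GiB

Audio total: 640 + 96 = 736 kbps = 0.736 Mbps.
short film: 20.736 Mbps × 729 s × 1.01 = 15267.7 Mb
screen recording: 2.536 Mbps × 1020 s × 1.01 = 2612.6 Mb
dashcam clip: 20.166 Mbps × 1380 s × 1.01 = 28107.4 Mb
sports highlight package: 15.856 Mbps × 180 s × 1.01 = 2882.6 Mb
TV episode: 11.336 Mbps × 1560 s × 1.01 = 17861.0 Mb
Twitch VOD: 6.636 Mbps × 16320 s × 1.01 = 109382.5 Mb
Total: 176113.8 Mb = 22014.2 MB.
= 20.50 GiB.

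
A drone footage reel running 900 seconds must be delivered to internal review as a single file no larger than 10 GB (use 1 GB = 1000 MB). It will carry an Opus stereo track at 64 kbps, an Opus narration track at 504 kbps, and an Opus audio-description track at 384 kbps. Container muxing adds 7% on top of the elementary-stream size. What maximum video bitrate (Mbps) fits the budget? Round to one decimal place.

82.1 Mbps

Budget: 10 GB = 80000.0 Mb.
Stream payload after overhead: 80000.0 / 1.07 = 74766.4 Mb.
Total bitrate budget: 74766.4 Mb / 900 s = 83.074 Mbps.
Audio total: 64 + 504 + 384 = 952 kbps = 0.952 Mbps.
Video: 83.074 − 0.952 = 82.122 Mbps.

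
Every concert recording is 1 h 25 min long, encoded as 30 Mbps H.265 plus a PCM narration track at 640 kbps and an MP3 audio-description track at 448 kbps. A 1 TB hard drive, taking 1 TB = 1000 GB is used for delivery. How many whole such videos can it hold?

50

1 h 25 min = 85 min = 5100 s
Audio total: 640 + 448 = 1088 kbps = 1.088 Mbps.
Total bitrate: 31.088 Mbps.
Per item: 31.088 Mbps × 5100 s = 158,549 Mb = 19,819 MB.
Capacity: 1 TB = 8,000,000 Mb; 50.46 items → 50 complete.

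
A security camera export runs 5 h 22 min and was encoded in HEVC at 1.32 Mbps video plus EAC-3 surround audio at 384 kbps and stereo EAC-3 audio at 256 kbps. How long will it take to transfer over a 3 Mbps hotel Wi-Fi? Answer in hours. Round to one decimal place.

5 h 22 min = 322 min = 19320 s
Audio total: 384 + 256 = 640 kbps = 0.640 Mbps.
Total bitrate: 1.960 Mbps.
File: 1.960 Mbps × 19320 s = 37867.2 Mb.
At 3 Mbps: 37867.2 / 3 = 12622.4 s ≈ 3.51 hours.

3.5 hours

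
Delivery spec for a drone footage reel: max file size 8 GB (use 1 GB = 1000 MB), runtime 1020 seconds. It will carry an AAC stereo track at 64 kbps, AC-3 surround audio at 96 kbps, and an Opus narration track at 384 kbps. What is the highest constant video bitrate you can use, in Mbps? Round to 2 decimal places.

Budget: 8 GB = 64000.0 Mb.
Total bitrate budget: 64000.0 Mb / 1020 s = 62.745 Mbps.
Audio total: 64 + 96 + 384 = 544 kbps = 0.544 Mbps.
Video: 62.745 − 0.544 = 62.201 Mbps.

62.20 Mbps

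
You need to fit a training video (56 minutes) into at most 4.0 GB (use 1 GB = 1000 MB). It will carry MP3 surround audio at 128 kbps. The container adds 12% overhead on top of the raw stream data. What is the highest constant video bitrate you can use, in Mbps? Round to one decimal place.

Budget: 4.0 GB = 32000.0 Mb.
Stream payload after overhead: 32000.0 / 1.12 = 28571.4 Mb.
56 min = 3360 s
Total bitrate budget: 28571.4 Mb / 3360 s = 8.503 Mbps.
Audio: 128 kbps = 0.128 Mbps.
Video: 8.503 − 0.128 = 8.375 Mbps.

8.4 Mbps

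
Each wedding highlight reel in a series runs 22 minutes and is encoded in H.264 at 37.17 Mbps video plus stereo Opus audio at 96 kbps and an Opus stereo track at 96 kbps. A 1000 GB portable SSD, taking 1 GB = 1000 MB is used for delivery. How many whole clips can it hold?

162

22 min = 1320 s
Audio total: 96 + 96 = 192 kbps = 0.192 Mbps.
Total bitrate: 37.362 Mbps.
Per item: 37.362 Mbps × 1320 s = 49,318 Mb = 6,165 MB.
Capacity: 1000 GB = 8,000,000 Mb; 162.21 items → 162 complete.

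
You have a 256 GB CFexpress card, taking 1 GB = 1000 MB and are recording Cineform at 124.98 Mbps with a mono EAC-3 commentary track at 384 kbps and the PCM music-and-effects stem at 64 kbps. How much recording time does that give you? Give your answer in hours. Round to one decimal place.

4.5 hours

Audio total: 384 + 64 = 448 kbps = 0.448 Mbps.
Total bitrate: 124.98 + 0.448 = 125.428 Mbps.
Capacity: 256 GB = 2,048,000 Mb.
Recording time: 2,048,000 / 125.428 = 16,328 s ≈ 4.54 hours.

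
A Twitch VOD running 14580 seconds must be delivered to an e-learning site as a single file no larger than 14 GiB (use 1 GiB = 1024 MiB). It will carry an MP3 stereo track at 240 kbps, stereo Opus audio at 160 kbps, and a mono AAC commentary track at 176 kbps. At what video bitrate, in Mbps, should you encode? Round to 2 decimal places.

Budget: 14 GiB = 120259.1 Mb.
Total bitrate budget: 120259.1 Mb / 14580 s = 8.248 Mbps.
Audio total: 240 + 160 + 176 = 576 kbps = 0.576 Mbps.
Video: 8.248 − 0.576 = 7.672 Mbps.

7.67 Mbps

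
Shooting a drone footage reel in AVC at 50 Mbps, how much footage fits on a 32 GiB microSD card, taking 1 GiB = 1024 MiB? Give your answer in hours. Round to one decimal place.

Capacity: 32 GiB = 274,878 Mb.
Recording time: 274,878 / 50.000 = 5,498 s ≈ 1.53 hours.

1.5 hours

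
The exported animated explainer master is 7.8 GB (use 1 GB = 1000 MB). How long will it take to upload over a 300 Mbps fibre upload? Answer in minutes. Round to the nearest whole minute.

3 minutes

File: 7.8 GB = 62400.0 Mb.
At 300 Mbps: 62400.0 / 300 = 208.0 s ≈ 3.47 minutes.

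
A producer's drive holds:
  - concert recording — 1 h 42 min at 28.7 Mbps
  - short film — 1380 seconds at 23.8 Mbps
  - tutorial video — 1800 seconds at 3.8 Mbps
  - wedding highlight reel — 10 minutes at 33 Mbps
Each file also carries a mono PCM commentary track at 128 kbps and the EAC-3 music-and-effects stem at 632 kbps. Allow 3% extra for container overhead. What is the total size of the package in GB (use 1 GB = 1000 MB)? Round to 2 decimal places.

31.24 GB

Audio total: 128 + 632 = 760 kbps = 0.760 Mbps.
concert recording: 29.460 Mbps × 6120 s × 1.03 = 185704.1 Mb
short film: 24.560 Mbps × 1380 s × 1.03 = 34909.6 Mb
tutorial video: 4.560 Mbps × 1800 s × 1.03 = 8454.2 Mb
wedding highlight reel: 33.760 Mbps × 600 s × 1.03 = 20863.7 Mb
Total: 249931.6 Mb = 31241.4 MB.
= 31.24 GB.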